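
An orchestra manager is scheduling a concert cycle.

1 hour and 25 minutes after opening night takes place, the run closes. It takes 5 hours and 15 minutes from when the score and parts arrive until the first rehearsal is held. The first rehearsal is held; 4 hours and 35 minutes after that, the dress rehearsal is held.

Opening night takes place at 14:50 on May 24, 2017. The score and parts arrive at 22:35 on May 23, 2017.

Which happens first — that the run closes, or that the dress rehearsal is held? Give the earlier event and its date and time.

Opening night takes place: 14:50 May 24, 2017.
The run closes: 14:50 May 24, 2017 + 1h25m = 16:15 May 24, 2017.
The score and parts arrive: 22:35 May 23, 2017.
The first rehearsal is held: 22:35 May 23, 2017 + 5h15m = 03:50 May 24, 2017.
The dress rehearsal is held: 03:50 May 24, 2017 + 4h35m = 08:25 May 24, 2017.
Comparing: the run closes at 16:15 May 24, 2017 vs the dress rehearsal is held at 08:25 May 24, 2017. Earlier: the dress rehearsal is held.

The dress rehearsal is held — 08:25 on May 24, 2017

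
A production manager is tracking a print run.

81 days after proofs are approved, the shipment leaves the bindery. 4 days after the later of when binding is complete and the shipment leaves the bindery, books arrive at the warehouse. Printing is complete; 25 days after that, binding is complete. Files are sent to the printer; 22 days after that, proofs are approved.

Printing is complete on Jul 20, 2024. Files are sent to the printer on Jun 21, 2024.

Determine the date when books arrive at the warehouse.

Printing is complete: Jul 20, 2024.
Binding is complete: Jul 20, 2024 + 25 days = Aug 14, 2024.
Files are sent to the printer: Jun 21, 2024.
Proofs are approved: Jun 21, 2024 + 22 days = Jul 13, 2024.
The shipment leaves the bindery: Jul 13, 2024 + 81 days = Oct 2, 2024.
Both prerequisites met — binding is complete (Aug 14, 2024), the shipment leaves the bindery (Oct 2, 2024); the later is Oct 2, 2024.
Books arrive at the warehouse: Oct 2, 2024 + 4 days = Oct 6, 2024.

Oct 6, 2024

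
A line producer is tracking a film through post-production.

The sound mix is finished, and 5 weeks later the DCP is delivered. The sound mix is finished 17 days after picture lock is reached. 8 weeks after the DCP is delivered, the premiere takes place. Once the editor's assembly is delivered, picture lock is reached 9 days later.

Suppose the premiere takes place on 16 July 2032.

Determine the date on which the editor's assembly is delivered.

The premiere takes place: Jul 16, 2032.
The DCP is delivered: Jul 16, 2032 − 8 weeks = May 21, 2032.
The sound mix is finished: May 21, 2032 − 5 weeks = Apr 16, 2032.
Picture lock is reached: Apr 16, 2032 − 17 days = Mar 30, 2032.
The editor's assembly is delivered: Mar 30, 2032 − 9 days = Mar 21, 2032.

21 March 2032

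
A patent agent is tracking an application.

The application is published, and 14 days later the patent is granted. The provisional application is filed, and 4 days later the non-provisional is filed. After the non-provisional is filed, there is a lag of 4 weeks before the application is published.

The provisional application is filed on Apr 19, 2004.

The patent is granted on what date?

The provisional application is filed: Apr 19, 2004.
The non-provisional is filed: Apr 19, 2004 + 4 days = Apr 23, 2004.
The application is published: Apr 23, 2004 + 4 weeks = May 21, 2004.
The patent is granted: May 21, 2004 + 14 days = Jun 4, 2004.

Jun 4, 2004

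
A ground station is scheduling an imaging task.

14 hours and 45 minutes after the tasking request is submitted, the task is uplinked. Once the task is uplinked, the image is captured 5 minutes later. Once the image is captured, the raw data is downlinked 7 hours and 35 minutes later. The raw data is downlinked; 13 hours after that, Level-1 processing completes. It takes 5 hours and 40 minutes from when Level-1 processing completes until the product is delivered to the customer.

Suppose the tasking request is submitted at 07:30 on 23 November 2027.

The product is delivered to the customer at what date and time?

00:35 on 25 November 2027

The tasking request is submitted: 07:30 Nov 23, 2027.
The task is uplinked: 07:30 Nov 23, 2027 + 14h45m = 22:15 Nov 23, 2027.
The image is captured: 22:15 Nov 23, 2027 + 5m = 22:20 Nov 23, 2027.
The raw data is downlinked: 22:20 Nov 23, 2027 + 7h35m = 05:55 Nov 24, 2027.
Level-1 processing completes: 05:55 Nov 24, 2027 + 13h = 18:55 Nov 24, 2027.
The product is delivered to the customer: 18:55 Nov 24, 2027 + 5h40m = 00:35 Nov 25, 2027.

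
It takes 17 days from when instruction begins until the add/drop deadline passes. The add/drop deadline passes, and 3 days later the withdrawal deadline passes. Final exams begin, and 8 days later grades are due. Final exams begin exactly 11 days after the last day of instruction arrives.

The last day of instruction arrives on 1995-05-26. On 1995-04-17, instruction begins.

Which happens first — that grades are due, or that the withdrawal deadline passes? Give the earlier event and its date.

The last day of instruction arrives: May 26, 1995.
Final exams begin: May 26, 1995 + 11 days = Jun 6, 1995.
Grades are due: Jun 6, 1995 + 8 days = Jun 14, 1995.
Instruction begins: Apr 17, 1995.
The add/drop deadline passes: Apr 17, 1995 + 17 days = May 4, 1995.
The withdrawal deadline passes: May 4, 1995 + 3 days = May 7, 1995.
Comparing: grades are due on Jun 14, 1995 vs the withdrawal deadline passes on May 7, 1995. Earlier: the withdrawal deadline passes.

The withdrawal deadline passes — 1995-05-07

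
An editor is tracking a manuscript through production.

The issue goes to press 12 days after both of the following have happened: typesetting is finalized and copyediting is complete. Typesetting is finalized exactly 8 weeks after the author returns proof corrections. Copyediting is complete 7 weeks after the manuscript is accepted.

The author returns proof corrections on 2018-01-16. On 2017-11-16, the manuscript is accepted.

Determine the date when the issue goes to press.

2018-03-25

The author returns proof corrections: Jan 16, 2018.
Typesetting is finalized: Jan 16, 2018 + 8 weeks = Mar 13, 2018.
The manuscript is accepted: Nov 16, 2017.
Copyediting is complete: Nov 16, 2017 + 7 weeks = Jan 4, 2018.
Both prerequisites met — typesetting is finalized (Mar 13, 2018), copyediting is complete (Jan 4, 2018); the later is Mar 13, 2018.
The issue goes to press: Mar 13, 2018 + 12 days = Mar 25, 2018.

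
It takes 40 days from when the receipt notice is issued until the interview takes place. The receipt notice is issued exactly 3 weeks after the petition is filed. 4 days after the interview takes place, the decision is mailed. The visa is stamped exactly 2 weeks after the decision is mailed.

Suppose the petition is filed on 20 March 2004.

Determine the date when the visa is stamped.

7 June 2004

The petition is filed: Mar 20, 2004.
The receipt notice is issued: Mar 20, 2004 + 3 weeks = Apr 10, 2004.
The interview takes place: Apr 10, 2004 + 40 days = May 20, 2004.
The decision is mailed: May 20, 2004 + 4 days = May 24, 2004.
The visa is stamped: May 24, 2004 + 2 weeks = Jun 7, 2004.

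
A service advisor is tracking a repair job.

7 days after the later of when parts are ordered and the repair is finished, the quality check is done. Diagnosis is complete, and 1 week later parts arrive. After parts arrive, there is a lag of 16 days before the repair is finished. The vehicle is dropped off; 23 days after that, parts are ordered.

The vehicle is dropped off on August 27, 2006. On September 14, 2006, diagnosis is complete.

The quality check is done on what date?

October 14, 2006

The vehicle is dropped off: Aug 27, 2006.
Parts are ordered: Aug 27, 2006 + 23 days = Sep 19, 2006.
Diagnosis is complete: Sep 14, 2006.
Parts arrive: Sep 14, 2006 + 1 week = Sep 21, 2006.
The repair is finished: Sep 21, 2006 + 16 days = Oct 7, 2006.
Both prerequisites met — parts are ordered (Sep 19, 2006), the repair is finished (Oct 7, 2006); the later is Oct 7, 2006.
The quality check is done: Oct 7, 2006 + 7 days = Oct 14, 2006.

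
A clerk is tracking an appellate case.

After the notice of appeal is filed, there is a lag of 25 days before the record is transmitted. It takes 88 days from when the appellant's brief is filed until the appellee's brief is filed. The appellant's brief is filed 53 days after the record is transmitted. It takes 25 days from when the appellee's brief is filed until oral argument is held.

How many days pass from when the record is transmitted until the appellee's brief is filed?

Causal path: the record is transmitted → the appellant's brief is filed → the appellee's brief is filed.
Total delay along the path: 53 + 88 = 141 days.

141 days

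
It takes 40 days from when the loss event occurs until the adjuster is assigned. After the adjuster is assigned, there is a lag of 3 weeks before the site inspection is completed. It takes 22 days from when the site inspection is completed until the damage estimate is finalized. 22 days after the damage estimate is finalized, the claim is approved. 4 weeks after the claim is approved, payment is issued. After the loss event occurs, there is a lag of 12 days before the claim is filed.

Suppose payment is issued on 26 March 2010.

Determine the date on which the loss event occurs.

Payment is issued: Mar 26, 2010.
The claim is approved: Mar 26, 2010 − 4 weeks = Feb 26, 2010.
The damage estimate is finalized: Feb 26, 2010 − 22 days = Feb 4, 2010.
The site inspection is completed: Feb 4, 2010 − 22 days = Jan 13, 2010.
The adjuster is assigned: Jan 13, 2010 − 3 weeks = Dec 23, 2009.
The loss event occurs: Dec 23, 2009 − 40 days = Nov 13, 2009.

13 November 2009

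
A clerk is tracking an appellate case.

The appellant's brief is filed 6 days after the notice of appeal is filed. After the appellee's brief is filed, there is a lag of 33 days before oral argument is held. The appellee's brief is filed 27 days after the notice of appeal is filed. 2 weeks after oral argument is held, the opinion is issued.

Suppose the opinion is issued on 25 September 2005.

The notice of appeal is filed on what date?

13 July 2005

The opinion is issued: Sep 25, 2005.
Oral argument is held: Sep 25, 2005 − 2 weeks = Sep 11, 2005.
The appellee's brief is filed: Sep 11, 2005 − 33 days = Aug 9, 2005.
The notice of appeal is filed: Aug 9, 2005 − 27 days = Jul 13, 2005.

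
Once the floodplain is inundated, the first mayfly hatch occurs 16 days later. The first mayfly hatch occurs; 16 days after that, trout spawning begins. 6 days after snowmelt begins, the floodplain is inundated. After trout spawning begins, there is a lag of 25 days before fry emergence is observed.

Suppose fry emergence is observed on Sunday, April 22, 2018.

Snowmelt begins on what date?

Fry emergence is observed: Apr 22, 2018.
Trout spawning begins: Apr 22, 2018 − 25 days = Mar 28, 2018.
The first mayfly hatch occurs: Mar 28, 2018 − 16 days = Mar 12, 2018.
The floodplain is inundated: Mar 12, 2018 − 16 days = Feb 24, 2018.
Snowmelt begins: Feb 24, 2018 − 6 days = Feb 18, 2018.

Sunday, February 18, 2018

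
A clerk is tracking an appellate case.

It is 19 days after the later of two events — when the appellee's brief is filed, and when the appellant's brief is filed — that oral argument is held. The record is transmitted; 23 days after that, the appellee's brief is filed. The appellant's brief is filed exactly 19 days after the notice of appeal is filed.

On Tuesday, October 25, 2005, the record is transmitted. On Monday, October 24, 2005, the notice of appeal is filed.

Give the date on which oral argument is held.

Tuesday, December 6, 2005

The record is transmitted: Oct 25, 2005.
The appellee's brief is filed: Oct 25, 2005 + 23 days = Nov 17, 2005.
The notice of appeal is filed: Oct 24, 2005.
The appellant's brief is filed: Oct 24, 2005 + 19 days = Nov 12, 2005.
Both prerequisites met — the appellee's brief is filed (Nov 17, 2005), the appellant's brief is filed (Nov 12, 2005); the later is Nov 17, 2005.
Oral argument is held: Nov 17, 2005 + 19 days = Dec 6, 2005.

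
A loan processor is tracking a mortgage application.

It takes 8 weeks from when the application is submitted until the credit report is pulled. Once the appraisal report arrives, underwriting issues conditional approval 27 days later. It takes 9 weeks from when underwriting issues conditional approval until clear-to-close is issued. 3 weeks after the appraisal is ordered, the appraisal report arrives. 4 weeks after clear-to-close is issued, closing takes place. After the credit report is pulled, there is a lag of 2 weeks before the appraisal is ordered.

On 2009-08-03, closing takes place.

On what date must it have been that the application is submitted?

Closing takes place: Aug 3, 2009.
Clear-to-close is issued: Aug 3, 2009 − 4 weeks = Jul 6, 2009.
Underwriting issues conditional approval: Jul 6, 2009 − 9 weeks = May 4, 2009.
The appraisal report arrives: May 4, 2009 − 27 days = Apr 7, 2009.
The appraisal is ordered: Apr 7, 2009 − 3 weeks = Mar 17, 2009.
The credit report is pulled: Mar 17, 2009 − 2 weeks = Mar 3, 2009.
The application is submitted: Mar 3, 2009 − 8 weeks = Jan 6, 2009.

2009-01-06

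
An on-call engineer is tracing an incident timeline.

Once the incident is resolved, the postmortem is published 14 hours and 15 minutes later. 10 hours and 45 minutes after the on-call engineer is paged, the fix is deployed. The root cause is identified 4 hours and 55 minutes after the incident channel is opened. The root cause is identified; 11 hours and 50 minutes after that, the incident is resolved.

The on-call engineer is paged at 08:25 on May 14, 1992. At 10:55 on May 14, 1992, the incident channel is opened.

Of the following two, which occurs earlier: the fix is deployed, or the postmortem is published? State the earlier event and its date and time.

The on-call engineer is paged: 08:25 May 14, 1992.
The fix is deployed: 08:25 May 14, 1992 + 10h45m = 19:10 May 14, 1992.
The incident channel is opened: 10:55 May 14, 1992.
The root cause is identified: 10:55 May 14, 1992 + 4h55m = 15:50 May 14, 1992.
The incident is resolved: 15:50 May 14, 1992 + 11h50m = 03:40 May 15, 1992.
The postmortem is published: 03:40 May 15, 1992 + 14h15m = 17:55 May 15, 1992.
Comparing: the fix is deployed at 19:10 May 14, 1992 vs the postmortem is published at 17:55 May 15, 1992. Earlier: the fix is deployed.

The fix is deployed — 19:10 on May 14, 1992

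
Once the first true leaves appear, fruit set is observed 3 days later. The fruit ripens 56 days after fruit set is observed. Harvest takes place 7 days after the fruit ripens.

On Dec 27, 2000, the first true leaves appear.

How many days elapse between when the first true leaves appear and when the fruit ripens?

Causal path: the first true leaves appear → fruit set is observed → the fruit ripens.
Total delay along the path: 3 + 56 = 59 days.

59 days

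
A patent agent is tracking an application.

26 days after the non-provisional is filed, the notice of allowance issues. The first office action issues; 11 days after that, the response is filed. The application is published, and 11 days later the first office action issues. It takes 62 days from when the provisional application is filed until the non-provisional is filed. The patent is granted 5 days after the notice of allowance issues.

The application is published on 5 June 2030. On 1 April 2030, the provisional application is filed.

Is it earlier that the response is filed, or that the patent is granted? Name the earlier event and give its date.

The application is published: Jun 5, 2030.
The first office action issues: Jun 5, 2030 + 11 days = Jun 16, 2030.
The response is filed: Jun 16, 2030 + 11 days = Jun 27, 2030.
The provisional application is filed: Apr 1, 2030.
The non-provisional is filed: Apr 1, 2030 + 62 days = Jun 2, 2030.
The notice of allowance issues: Jun 2, 2030 + 26 days = Jun 28, 2030.
The patent is granted: Jun 28, 2030 + 5 days = Jul 3, 2030.
Comparing: the response is filed on Jun 27, 2030 vs the patent is granted on Jul 3, 2030. Earlier: the response is filed.

The response is filed — 27 June 2030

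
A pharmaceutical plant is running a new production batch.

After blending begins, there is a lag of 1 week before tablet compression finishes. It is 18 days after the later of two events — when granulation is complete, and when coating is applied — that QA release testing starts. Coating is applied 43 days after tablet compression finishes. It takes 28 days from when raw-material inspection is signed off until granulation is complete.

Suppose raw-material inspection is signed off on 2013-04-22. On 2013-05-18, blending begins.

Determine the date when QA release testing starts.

Raw-material inspection is signed off: Apr 22, 2013.
Granulation is complete: Apr 22, 2013 + 28 days = May 20, 2013.
Blending begins: May 18, 2013.
Tablet compression finishes: May 18, 2013 + 1 week = May 25, 2013.
Coating is applied: May 25, 2013 + 43 days = Jul 7, 2013.
Both prerequisites met — granulation is complete (May 20, 2013), coating is applied (Jul 7, 2013); the later is Jul 7, 2013.
QA release testing starts: Jul 7, 2013 + 18 days = Jul 25, 2013.

2013-07-25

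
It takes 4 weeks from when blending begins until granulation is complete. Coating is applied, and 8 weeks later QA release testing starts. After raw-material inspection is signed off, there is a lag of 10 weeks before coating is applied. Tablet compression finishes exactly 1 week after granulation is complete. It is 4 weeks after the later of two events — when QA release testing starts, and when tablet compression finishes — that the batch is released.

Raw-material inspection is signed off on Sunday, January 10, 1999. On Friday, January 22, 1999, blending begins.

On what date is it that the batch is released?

Raw-material inspection is signed off: Jan 10, 1999.
Coating is applied: Jan 10, 1999 + 10 weeks = Mar 21, 1999.
QA release testing starts: Mar 21, 1999 + 8 weeks = May 16, 1999.
Blending begins: Jan 22, 1999.
Granulation is complete: Jan 22, 1999 + 4 weeks = Feb 19, 1999.
Tablet compression finishes: Feb 19, 1999 + 1 week = Feb 26, 1999.
Both prerequisites met — QA release testing starts (May 16, 1999), tablet compression finishes (Feb 26, 1999); the later is May 16, 1999.
The batch is released: May 16, 1999 + 4 weeks = Jun 13, 1999.

Sunday, June 13, 1999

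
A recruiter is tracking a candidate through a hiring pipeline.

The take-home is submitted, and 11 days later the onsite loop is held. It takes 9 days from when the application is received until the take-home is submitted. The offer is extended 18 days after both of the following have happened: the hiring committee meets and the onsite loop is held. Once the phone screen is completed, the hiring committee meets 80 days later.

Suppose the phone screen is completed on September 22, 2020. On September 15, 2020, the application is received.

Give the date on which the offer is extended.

The phone screen is completed: Sep 22, 2020.
The hiring committee meets: Sep 22, 2020 + 80 days = Dec 11, 2020.
The application is received: Sep 15, 2020.
The take-home is submitted: Sep 15, 2020 + 9 days = Sep 24, 2020.
The onsite loop is held: Sep 24, 2020 + 11 days = Oct 5, 2020.
Both prerequisites met — the hiring committee meets (Dec 11, 2020), the onsite loop is held (Oct 5, 2020); the later is Dec 11, 2020.
The offer is extended: Dec 11, 2020 + 18 days = Dec 29, 2020.

December 29, 2020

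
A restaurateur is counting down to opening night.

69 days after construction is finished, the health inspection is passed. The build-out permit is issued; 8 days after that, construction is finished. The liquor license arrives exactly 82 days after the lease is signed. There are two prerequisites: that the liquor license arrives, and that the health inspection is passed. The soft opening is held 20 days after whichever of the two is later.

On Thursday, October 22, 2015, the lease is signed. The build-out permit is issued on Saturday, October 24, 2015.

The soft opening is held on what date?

Monday, February 1, 2016

The lease is signed: Oct 22, 2015.
The liquor license arrives: Oct 22, 2015 + 82 days = Jan 12, 2016.
The build-out permit is issued: Oct 24, 2015.
Construction is finished: Oct 24, 2015 + 8 days = Nov 1, 2015.
The health inspection is passed: Nov 1, 2015 + 69 days = Jan 9, 2016.
Both prerequisites met — the liquor license arrives (Jan 12, 2016), the health inspection is passed (Jan 9, 2016); the later is Jan 12, 2016.
The soft opening is held: Jan 12, 2016 + 20 days = Feb 1, 2016.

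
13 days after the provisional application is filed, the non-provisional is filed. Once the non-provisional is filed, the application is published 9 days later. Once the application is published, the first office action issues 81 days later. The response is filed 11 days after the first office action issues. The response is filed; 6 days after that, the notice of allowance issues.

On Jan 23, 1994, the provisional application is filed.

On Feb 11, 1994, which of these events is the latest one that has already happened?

The non-provisional is filed

The provisional application is filed: Jan 23, 1994.
The non-provisional is filed: Jan 23, 1994 + 13 days = Feb 5, 1994.
The application is published: Feb 5, 1994 + 9 days = Feb 14, 1994.
The first office action issues: Feb 14, 1994 + 81 days = May 6, 1994.
The response is filed: May 6, 1994 + 11 days = May 17, 1994.
The notice of allowance issues: May 17, 1994 + 6 days = May 23, 1994.
Feb 11, 1994 falls between when the non-provisional is filed (Feb 5, 1994) and when the application is published (Feb 14, 1994).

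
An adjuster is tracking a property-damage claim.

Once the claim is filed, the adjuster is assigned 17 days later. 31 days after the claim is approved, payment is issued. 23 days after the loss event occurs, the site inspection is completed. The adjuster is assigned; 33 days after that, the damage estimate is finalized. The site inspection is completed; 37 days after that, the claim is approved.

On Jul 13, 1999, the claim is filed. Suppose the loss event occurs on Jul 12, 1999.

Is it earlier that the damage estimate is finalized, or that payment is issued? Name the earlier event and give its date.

The damage estimate is finalized — Sep 1, 1999

The claim is filed: Jul 13, 1999.
The adjuster is assigned: Jul 13, 1999 + 17 days = Jul 30, 1999.
The damage estimate is finalized: Jul 30, 1999 + 33 days = Sep 1, 1999.
The loss event occurs: Jul 12, 1999.
The site inspection is completed: Jul 12, 1999 + 23 days = Aug 4, 1999.
The claim is approved: Aug 4, 1999 + 37 days = Sep 10, 1999.
Payment is issued: Sep 10, 1999 + 31 days = Oct 11, 1999.
Comparing: the damage estimate is finalized on Sep 1, 1999 vs payment is issued on Oct 11, 1999. Earlier: the damage estimate is finalized.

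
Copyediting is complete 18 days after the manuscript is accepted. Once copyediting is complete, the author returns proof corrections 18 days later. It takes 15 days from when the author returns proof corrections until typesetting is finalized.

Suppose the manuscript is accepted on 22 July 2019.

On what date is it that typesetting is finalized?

The manuscript is accepted: Jul 22, 2019.
Copyediting is complete: Jul 22, 2019 + 18 days = Aug 9, 2019.
The author returns proof corrections: Aug 9, 2019 + 18 days = Aug 27, 2019.
Typesetting is finalized: Aug 27, 2019 + 15 days = Sep 11, 2019.

11 September 2019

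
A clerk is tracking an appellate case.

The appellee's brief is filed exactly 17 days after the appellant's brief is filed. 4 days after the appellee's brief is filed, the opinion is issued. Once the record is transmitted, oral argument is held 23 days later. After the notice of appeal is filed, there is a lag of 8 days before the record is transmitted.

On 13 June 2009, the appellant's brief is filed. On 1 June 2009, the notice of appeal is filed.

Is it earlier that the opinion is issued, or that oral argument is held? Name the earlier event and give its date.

The appellant's brief is filed: Jun 13, 2009.
The appellee's brief is filed: Jun 13, 2009 + 17 days = Jun 30, 2009.
The opinion is issued: Jun 30, 2009 + 4 days = Jul 4, 2009.
The notice of appeal is filed: Jun 1, 2009.
The record is transmitted: Jun 1, 2009 + 8 days = Jun 9, 2009.
Oral argument is held: Jun 9, 2009 + 23 days = Jul 2, 2009.
Comparing: the opinion is issued on Jul 4, 2009 vs oral argument is held on Jul 2, 2009. Earlier: oral argument is held.

Oral argument is held — 2 July 2009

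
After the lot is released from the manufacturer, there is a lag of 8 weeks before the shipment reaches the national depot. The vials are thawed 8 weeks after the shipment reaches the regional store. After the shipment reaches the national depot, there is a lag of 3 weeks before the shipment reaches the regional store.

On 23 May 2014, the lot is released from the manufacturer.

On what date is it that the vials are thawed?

3 October 2014

The lot is released from the manufacturer: May 23, 2014.
The shipment reaches the national depot: May 23, 2014 + 8 weeks = Jul 18, 2014.
The shipment reaches the regional store: Jul 18, 2014 + 3 weeks = Aug 8, 2014.
The vials are thawed: Aug 8, 2014 + 8 weeks = Oct 3, 2014.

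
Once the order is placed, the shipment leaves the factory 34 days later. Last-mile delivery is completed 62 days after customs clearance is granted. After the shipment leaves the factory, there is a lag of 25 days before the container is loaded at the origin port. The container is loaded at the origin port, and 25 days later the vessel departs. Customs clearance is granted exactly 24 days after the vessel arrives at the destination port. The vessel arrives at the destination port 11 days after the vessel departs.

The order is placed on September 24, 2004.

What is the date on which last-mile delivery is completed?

March 24, 2005

The order is placed: Sep 24, 2004.
The shipment leaves the factory: Sep 24, 2004 + 34 days = Oct 28, 2004.
The container is loaded at the origin port: Oct 28, 2004 + 25 days = Nov 22, 2004.
The vessel departs: Nov 22, 2004 + 25 days = Dec 17, 2004.
The vessel arrives at the destination port: Dec 17, 2004 + 11 days = Dec 28, 2004.
Customs clearance is granted: Dec 28, 2004 + 24 days = Jan 21, 2005.
Last-mile delivery is completed: Jan 21, 2005 + 62 days = Mar 24, 2005.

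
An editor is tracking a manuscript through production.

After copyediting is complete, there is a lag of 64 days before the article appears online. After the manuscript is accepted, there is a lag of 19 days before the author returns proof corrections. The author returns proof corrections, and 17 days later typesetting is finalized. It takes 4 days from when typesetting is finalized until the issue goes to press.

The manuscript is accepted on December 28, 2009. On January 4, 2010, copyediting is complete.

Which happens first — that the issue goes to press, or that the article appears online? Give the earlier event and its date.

The manuscript is accepted: Dec 28, 2009.
The author returns proof corrections: Dec 28, 2009 + 19 days = Jan 16, 2010.
Typesetting is finalized: Jan 16, 2010 + 17 days = Feb 2, 2010.
The issue goes to press: Feb 2, 2010 + 4 days = Feb 6, 2010.
Copyediting is complete: Jan 4, 2010.
The article appears online: Jan 4, 2010 + 64 days = Mar 9, 2010.
Comparing: the issue goes to press on Feb 6, 2010 vs the article appears online on Mar 9, 2010. Earlier: the issue goes to press.

The issue goes to press — February 6, 2010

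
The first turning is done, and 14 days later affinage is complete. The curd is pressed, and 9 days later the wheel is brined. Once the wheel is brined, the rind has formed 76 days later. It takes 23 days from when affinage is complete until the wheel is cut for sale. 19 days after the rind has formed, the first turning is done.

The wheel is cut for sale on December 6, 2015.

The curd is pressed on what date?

The wheel is cut for sale: Dec 6, 2015.
Affinage is complete: Dec 6, 2015 − 23 days = Nov 13, 2015.
The first turning is done: Nov 13, 2015 − 14 days = Oct 30, 2015.
The rind has formed: Oct 30, 2015 − 19 days = Oct 11, 2015.
The wheel is brined: Oct 11, 2015 − 76 days = Jul 27, 2015.
The curd is pressed: Jul 27, 2015 − 9 days = Jul 18, 2015.

July 18, 2015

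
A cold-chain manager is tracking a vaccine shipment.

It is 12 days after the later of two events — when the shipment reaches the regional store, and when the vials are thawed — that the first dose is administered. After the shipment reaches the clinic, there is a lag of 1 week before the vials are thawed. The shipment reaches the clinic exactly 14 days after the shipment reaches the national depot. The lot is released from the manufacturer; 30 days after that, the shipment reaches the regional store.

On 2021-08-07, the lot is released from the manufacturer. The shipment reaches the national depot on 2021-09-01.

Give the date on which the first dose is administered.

The lot is released from the manufacturer: Aug 7, 2021.
The shipment reaches the regional store: Aug 7, 2021 + 30 days = Sep 6, 2021.
The shipment reaches the national depot: Sep 1, 2021.
The shipment reaches the clinic: Sep 1, 2021 + 14 days = Sep 15, 2021.
The vials are thawed: Sep 15, 2021 + 1 week = Sep 22, 2021.
Both prerequisites met — the shipment reaches the regional store (Sep 6, 2021), the vials are thawed (Sep 22, 2021); the later is Sep 22, 2021.
The first dose is administered: Sep 22, 2021 + 12 days = Oct 4, 2021.

2021-10-04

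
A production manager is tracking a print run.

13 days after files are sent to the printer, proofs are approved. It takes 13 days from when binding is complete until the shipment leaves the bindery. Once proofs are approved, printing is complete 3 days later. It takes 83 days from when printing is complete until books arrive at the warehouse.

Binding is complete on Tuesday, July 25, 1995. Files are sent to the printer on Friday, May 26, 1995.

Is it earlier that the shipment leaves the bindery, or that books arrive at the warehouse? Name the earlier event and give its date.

The shipment leaves the bindery — Monday, August 7, 1995

Binding is complete: Jul 25, 1995.
The shipment leaves the bindery: Jul 25, 1995 + 13 days = Aug 7, 1995.
Files are sent to the printer: May 26, 1995.
Proofs are approved: May 26, 1995 + 13 days = Jun 8, 1995.
Printing is complete: Jun 8, 1995 + 3 days = Jun 11, 1995.
Books arrive at the warehouse: Jun 11, 1995 + 83 days = Sep 2, 1995.
Comparing: the shipment leaves the bindery on Aug 7, 1995 vs books arrive at the warehouse on Sep 2, 1995. Earlier: the shipment leaves the bindery.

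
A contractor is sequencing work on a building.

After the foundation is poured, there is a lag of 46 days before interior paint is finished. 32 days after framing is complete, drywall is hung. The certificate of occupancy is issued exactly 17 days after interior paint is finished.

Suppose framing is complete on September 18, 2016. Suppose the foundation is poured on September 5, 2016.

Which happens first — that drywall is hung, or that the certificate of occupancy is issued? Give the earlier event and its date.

Framing is complete: Sep 18, 2016.
Drywall is hung: Sep 18, 2016 + 32 days = Oct 20, 2016.
The foundation is poured: Sep 5, 2016.
Interior paint is finished: Sep 5, 2016 + 46 days = Oct 21, 2016.
The certificate of occupancy is issued: Oct 21, 2016 + 17 days = Nov 7, 2016.
Comparing: drywall is hung on Oct 20, 2016 vs the certificate of occupancy is issued on Nov 7, 2016. Earlier: drywall is hung.

Drywall is hung — October 20, 2016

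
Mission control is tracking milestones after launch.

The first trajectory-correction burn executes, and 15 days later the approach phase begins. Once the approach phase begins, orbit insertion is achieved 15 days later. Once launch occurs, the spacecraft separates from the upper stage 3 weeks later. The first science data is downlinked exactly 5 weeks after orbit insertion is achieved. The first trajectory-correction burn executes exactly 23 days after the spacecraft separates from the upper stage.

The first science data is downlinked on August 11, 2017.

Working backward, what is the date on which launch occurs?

April 24, 2017

The first science data is downlinked: Aug 11, 2017.
Orbit insertion is achieved: Aug 11, 2017 − 5 weeks = Jul 7, 2017.
The approach phase begins: Jul 7, 2017 − 15 days = Jun 22, 2017.
The first trajectory-correction burn executes: Jun 22, 2017 − 15 days = Jun 7, 2017.
The spacecraft separates from the upper stage: Jun 7, 2017 − 23 days = May 15, 2017.
Launch occurs: May 15, 2017 − 3 weeks = Apr 24, 2017.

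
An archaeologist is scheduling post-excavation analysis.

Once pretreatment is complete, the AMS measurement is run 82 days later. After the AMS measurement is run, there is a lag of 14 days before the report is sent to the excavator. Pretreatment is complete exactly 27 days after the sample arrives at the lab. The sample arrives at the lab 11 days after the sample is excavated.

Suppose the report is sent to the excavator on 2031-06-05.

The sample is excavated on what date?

2031-01-22

The report is sent to the excavator: Jun 5, 2031.
The AMS measurement is run: Jun 5, 2031 − 14 days = May 22, 2031.
Pretreatment is complete: May 22, 2031 − 82 days = Mar 1, 2031.
The sample arrives at the lab: Mar 1, 2031 − 27 days = Feb 2, 2031.
The sample is excavated: Feb 2, 2031 − 11 days = Jan 22, 2031.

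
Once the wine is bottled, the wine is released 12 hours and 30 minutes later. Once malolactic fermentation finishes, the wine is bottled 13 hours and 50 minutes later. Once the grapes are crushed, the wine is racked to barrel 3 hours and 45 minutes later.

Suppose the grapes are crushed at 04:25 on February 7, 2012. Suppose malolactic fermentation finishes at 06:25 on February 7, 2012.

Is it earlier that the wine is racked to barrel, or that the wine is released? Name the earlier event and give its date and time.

The grapes are crushed: 04:25 Feb 7, 2012.
The wine is racked to barrel: 04:25 Feb 7, 2012 + 3h45m = 08:10 Feb 7, 2012.
Malolactic fermentation finishes: 06:25 Feb 7, 2012.
The wine is bottled: 06:25 Feb 7, 2012 + 13h50m = 20:15 Feb 7, 2012.
The wine is released: 20:15 Feb 7, 2012 + 12h30m = 08:45 Feb 8, 2012.
Comparing: the wine is racked to barrel at 08:10 Feb 7, 2012 vs the wine is released at 08:45 Feb 8, 2012. Earlier: the wine is racked to barrel.

The wine is racked to barrel — 08:10 on February 7, 2012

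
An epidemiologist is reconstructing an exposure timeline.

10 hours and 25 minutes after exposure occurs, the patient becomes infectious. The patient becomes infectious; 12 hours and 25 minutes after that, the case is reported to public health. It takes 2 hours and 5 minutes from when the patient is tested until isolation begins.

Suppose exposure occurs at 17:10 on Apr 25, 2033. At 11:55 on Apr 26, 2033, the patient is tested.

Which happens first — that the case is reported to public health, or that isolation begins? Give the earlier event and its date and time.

Isolation begins — 14:00 on Apr 26, 2033

Exposure occurs: 17:10 Apr 25, 2033.
The patient becomes infectious: 17:10 Apr 25, 2033 + 10h25m = 03:35 Apr 26, 2033.
The case is reported to public health: 03:35 Apr 26, 2033 + 12h25m = 16:00 Apr 26, 2033.
The patient is tested: 11:55 Apr 26, 2033.
Isolation begins: 11:55 Apr 26, 2033 + 2h05m = 14:00 Apr 26, 2033.
Comparing: the case is reported to public health at 16:00 Apr 26, 2033 vs isolation begins at 14:00 Apr 26, 2033. Earlier: isolation begins.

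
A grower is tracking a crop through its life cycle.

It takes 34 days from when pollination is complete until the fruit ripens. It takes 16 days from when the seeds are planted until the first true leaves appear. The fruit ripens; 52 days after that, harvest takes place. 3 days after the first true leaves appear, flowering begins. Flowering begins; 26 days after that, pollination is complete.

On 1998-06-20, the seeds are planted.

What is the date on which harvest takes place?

1998-10-29

The seeds are planted: Jun 20, 1998.
The first true leaves appear: Jun 20, 1998 + 16 days = Jul 6, 1998.
Flowering begins: Jul 6, 1998 + 3 days = Jul 9, 1998.
Pollination is complete: Jul 9, 1998 + 26 days = Aug 4, 1998.
The fruit ripens: Aug 4, 1998 + 34 days = Sep 7, 1998.
Harvest takes place: Sep 7, 1998 + 52 days = Oct 29, 1998.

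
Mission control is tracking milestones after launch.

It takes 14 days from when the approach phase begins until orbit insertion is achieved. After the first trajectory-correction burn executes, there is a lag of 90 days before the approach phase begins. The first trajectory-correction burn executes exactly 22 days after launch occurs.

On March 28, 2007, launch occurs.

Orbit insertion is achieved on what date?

August 1, 2007

Launch occurs: Mar 28, 2007.
The first trajectory-correction burn executes: Mar 28, 2007 + 22 days = Apr 19, 2007.
The approach phase begins: Apr 19, 2007 + 90 days = Jul 18, 2007.
Orbit insertion is achieved: Jul 18, 2007 + 14 days = Aug 1, 2007.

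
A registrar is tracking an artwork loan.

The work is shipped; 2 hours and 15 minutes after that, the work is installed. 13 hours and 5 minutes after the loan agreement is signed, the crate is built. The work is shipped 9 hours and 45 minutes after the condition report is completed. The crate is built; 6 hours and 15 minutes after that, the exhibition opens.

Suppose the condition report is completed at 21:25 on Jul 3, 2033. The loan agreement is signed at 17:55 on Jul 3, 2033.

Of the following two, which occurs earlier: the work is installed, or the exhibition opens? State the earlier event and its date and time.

The condition report is completed: 21:25 Jul 3, 2033.
The work is shipped: 21:25 Jul 3, 2033 + 9h45m = 07:10 Jul 4, 2033.
The work is installed: 07:10 Jul 4, 2033 + 2h15m = 09:25 Jul 4, 2033.
The loan agreement is signed: 17:55 Jul 3, 2033.
The crate is built: 17:55 Jul 3, 2033 + 13h05m = 07:00 Jul 4, 2033.
The exhibition opens: 07:00 Jul 4, 2033 + 6h15m = 13:15 Jul 4, 2033.
Comparing: the work is installed at 09:25 Jul 4, 2033 vs the exhibition opens at 13:15 Jul 4, 2033. Earlier: the work is installed.

The work is installed — 09:25 on Jul 4, 2033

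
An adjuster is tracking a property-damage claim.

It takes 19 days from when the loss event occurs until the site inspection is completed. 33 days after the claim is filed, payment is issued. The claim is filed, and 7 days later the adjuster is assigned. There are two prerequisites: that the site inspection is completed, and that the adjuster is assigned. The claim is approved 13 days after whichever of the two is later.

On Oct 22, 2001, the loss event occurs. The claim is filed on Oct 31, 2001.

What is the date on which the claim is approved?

Nov 23, 2001

The loss event occurs: Oct 22, 2001.
The site inspection is completed: Oct 22, 2001 + 19 days = Nov 10, 2001.
The claim is filed: Oct 31, 2001.
The adjuster is assigned: Oct 31, 2001 + 7 days = Nov 7, 2001.
Both prerequisites met — the site inspection is completed (Nov 10, 2001), the adjuster is assigned (Nov 7, 2001); the later is Nov 10, 2001.
The claim is approved: Nov 10, 2001 + 13 days = Nov 23, 2001.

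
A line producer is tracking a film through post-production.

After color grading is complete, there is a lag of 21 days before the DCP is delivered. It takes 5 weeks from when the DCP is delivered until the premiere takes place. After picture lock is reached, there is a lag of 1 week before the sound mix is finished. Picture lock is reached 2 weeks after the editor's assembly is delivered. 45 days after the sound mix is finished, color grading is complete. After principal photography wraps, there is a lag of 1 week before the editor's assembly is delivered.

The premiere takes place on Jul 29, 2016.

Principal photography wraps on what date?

The premiere takes place: Jul 29, 2016.
The DCP is delivered: Jul 29, 2016 − 5 weeks = Jun 24, 2016.
Color grading is complete: Jun 24, 2016 − 21 days = Jun 3, 2016.
The sound mix is finished: Jun 3, 2016 − 45 days = Apr 19, 2016.
Picture lock is reached: Apr 19, 2016 − 1 week = Apr 12, 2016.
The editor's assembly is delivered: Apr 12, 2016 − 2 weeks = Mar 29, 2016.
Principal photography wraps: Mar 29, 2016 − 1 week = Mar 22, 2016.

Mar 22, 2016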